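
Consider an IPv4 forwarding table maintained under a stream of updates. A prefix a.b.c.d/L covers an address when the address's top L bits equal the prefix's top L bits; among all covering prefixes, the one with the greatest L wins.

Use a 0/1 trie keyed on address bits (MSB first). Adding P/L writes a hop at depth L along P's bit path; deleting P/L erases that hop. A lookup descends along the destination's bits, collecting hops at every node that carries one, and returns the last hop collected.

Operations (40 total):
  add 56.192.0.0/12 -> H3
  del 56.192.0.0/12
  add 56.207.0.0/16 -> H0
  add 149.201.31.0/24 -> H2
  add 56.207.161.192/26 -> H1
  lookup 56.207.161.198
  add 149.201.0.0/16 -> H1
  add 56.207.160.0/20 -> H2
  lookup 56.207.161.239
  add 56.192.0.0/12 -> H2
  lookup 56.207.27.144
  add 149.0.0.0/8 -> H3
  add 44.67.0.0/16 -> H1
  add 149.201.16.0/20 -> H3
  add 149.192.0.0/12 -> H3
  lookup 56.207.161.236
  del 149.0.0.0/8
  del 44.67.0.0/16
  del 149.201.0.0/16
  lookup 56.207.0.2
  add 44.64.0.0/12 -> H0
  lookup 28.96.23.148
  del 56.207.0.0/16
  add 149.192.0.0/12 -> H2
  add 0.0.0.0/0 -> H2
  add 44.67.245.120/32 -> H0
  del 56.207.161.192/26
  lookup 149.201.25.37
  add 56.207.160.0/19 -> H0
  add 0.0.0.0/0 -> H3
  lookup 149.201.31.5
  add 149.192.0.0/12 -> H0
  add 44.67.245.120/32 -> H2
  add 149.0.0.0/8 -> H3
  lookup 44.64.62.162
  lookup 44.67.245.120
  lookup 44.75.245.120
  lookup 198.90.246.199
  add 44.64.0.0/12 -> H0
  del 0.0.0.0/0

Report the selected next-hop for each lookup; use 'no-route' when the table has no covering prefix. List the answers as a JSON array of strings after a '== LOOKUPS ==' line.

Apply in order:
  add 56.192.0.0/12 -> H3 at depth 12
  del 56.192.0.0/12 (clear depth 12)
  add 56.207.0.0/16 -> H0 at depth 16
  add 149.201.31.0/24 -> H2 at depth 24
  add 56.207.161.192/26 -> H1 at depth 26
  Q 56.207.161.198: descend 00111000110011111010000111 ; hops seen [H0,H1] ; pick H1
  add 149.201.0.0/16 -> H1 at depth 16
  add 56.207.160.0/20 -> H2 at depth 20
  Q 56.207.161.239: descend 00111000110011111010000111 ; hops seen [H0,H2,H1] ; pick H1
  add 56.192.0.0/12 -> H2 at depth 12
  Q 56.207.27.144: descend 0011100011001111 ; hops seen [H2,H0] ; pick H0
  add 149.0.0.0/8 -> H3 at depth 8
  add 44.67.0.0/16 -> H1 at depth 16
  add 149.201.16.0/20 -> H3 at depth 20
  add 149.192.0.0/12 -> H3 at depth 12
  Q 56.207.161.236: descend 00111000110011111010000111 ; hops seen [H2,H0,H2,H1] ; pick H1
  del 149.0.0.0/8 (clear depth 8)
  del 44.67.0.0/16 (clear depth 16)
  del 149.201.0.0/16 (clear depth 16)
  Q 56.207.0.2: descend 0011100011001111 ; hops seen [H2,H0] ; pick H0
  add 44.64.0.0/12 -> H0 at depth 12
  Q 28.96.23.148: descend 00 ; hops seen [∅] ; pick no-route
  del 56.207.0.0/16 (clear depth 16)
  add 149.192.0.0/12 -> H2 at depth 12
  add 0.0.0.0/0 -> H2 at depth 0
  add 44.67.245.120/32 -> H0 at depth 32
  del 56.207.161.192/26 (clear depth 26)
  Q 149.201.25.37: descend 100101011100100100011 ; hops seen [H2,H2,H3] ; pick H3
  add 56.207.160.0/19 -> H0 at depth 19
  add 0.0.0.0/0 -> H3 at depth 0
  Q 149.201.31.5: descend 100101011100100100011111 ; hops seen [H3,H2,H3,H2] ; pick H2
  add 149.192.0.0/12 -> H0 at depth 12
  add 44.67.245.120/32 -> H2 at depth 32
  add 149.0.0.0/8 -> H3 at depth 8
  Q 44.64.62.162: descend 00101100010000 ; hops seen [H3,H0] ; pick H0
  Q 44.67.245.120: descend 00101100010000111111010101111000 ; hops seen [H3,H0,H2] ; pick H2
  Q 44.75.245.120: descend 001011000100 ; hops seen [H3,H0] ; pick H0
  Q 198.90.246.199: descend 1 ; hops seen [H3] ; pick H3
  add 44.64.0.0/12 -> H0 at depth 12
  del 0.0.0.0/0 (clear depth 0)

== LOOKUPS ==
["H1","H1","H0","H1","H0","no-route","H3","H2","H0","H2","H0","H3"]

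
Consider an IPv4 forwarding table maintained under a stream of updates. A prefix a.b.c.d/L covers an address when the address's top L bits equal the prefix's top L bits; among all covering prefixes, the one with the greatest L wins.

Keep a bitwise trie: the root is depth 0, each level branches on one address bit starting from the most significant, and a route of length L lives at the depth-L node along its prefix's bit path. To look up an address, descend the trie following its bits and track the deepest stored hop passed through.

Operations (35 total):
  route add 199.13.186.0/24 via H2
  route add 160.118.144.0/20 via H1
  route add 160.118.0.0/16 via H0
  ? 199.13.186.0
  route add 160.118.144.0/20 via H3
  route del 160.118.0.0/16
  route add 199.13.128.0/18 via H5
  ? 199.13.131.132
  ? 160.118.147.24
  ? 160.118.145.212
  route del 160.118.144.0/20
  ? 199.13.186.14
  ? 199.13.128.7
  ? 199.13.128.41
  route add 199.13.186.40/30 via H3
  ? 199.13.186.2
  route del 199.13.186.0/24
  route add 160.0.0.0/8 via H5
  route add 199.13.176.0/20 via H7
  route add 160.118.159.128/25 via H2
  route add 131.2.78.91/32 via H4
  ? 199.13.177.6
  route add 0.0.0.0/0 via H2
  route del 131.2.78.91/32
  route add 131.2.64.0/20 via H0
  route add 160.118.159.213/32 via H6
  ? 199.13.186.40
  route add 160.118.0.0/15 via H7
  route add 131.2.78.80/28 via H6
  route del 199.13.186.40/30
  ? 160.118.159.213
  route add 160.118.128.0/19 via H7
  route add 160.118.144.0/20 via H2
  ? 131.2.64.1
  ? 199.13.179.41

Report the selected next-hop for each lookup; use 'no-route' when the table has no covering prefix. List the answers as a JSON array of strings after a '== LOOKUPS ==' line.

Process each operation:
  add 199.13.186.0/24 -> H2 at depth 24
  add 160.118.144.0/20 -> H1 at depth 20
  add 160.118.0.0/16 -> H0 at depth 16
  lookup 199.13.186.0: bits 110001110000110110111010 walk d0:-→d1:-→d2:-→d3:-→d4:-→d5:-→d6:-→d7:-→d8:-→d9:-→d10:-→d11:-→d12:-→d13:-→d14:-→d15:-→d16:-→d17:-→d18:-→d19:-→d20:-→d21:-→d22:-→d23:-→d24:H2 -> H2
  add 160.118.144.0/20 -> H3 at depth 20
  del 160.118.0.0/16 (clear depth 16)
  add 199.13.128.0/18 -> H5 at depth 18
  lookup 199.13.131.132: bits 110001110000110110 walk d0:-→d1:-→d2:-→d3:-→d4:-→d5:-→d6:-→d7:-→d8:-→d9:-→d10:-→d11:-→d12:-→d13:-→d14:-→d15:-→d16:-→d17:-→d18:H5 -> H5
  lookup 160.118.147.24: bits 10100000011101101001 walk d0:-→d1:-→d2:-→d3:-→d4:-→d5:-→d6:-→d7:-→d8:-→d9:-→d10:-→d11:-→d12:-→d13:-→d14:-→d15:-→d16:-→d17:-→d18:-→d19:-→d20:H3 -> H3
  lookup 160.118.145.212: bits 10100000011101101001 walk d0:-→d1:-→d2:-→d3:-→d4:-→d5:-→d6:-→d7:-→d8:-→d9:-→d10:-→d11:-→d12:-→d13:-→d14:-→d15:-→d16:-→d17:-→d18:-→d19:-→d20:H3 -> H3
  del 160.118.144.0/20 (clear depth 20)
  lookup 199.13.186.14: bits 110001110000110110111010 walk d0:-→d1:-→d2:-→d3:-→d4:-→d5:-→d6:-→d7:-→d8:-→d9:-→d10:-→d11:-→d12:-→d13:-→d14:-→d15:-→d16:-→d17:-→d18:H5→d19:-→d20:-→d21:-→d22:-→d23:-→d24:H2 -> H2
  lookup 199.13.128.7: bits 110001110000110110 walk d0:-→d1:-→d2:-→d3:-→d4:-→d5:-→d6:-→d7:-→d8:-→d9:-→d10:-→d11:-→d12:-→d13:-→d14:-→d15:-→d16:-→d17:-→d18:H5 -> H5
  lookup 199.13.128.41: bits 110001110000110110 walk d0:-→d1:-→d2:-→d3:-→d4:-→d5:-→d6:-→d7:-→d8:-→d9:-→d10:-→d11:-→d12:-→d13:-→d14:-→d15:-→d16:-→d17:-→d18:H5 -> H5
  add 199.13.186.40/30 -> H3 at depth 30
  lookup 199.13.186.2: bits 11000111000011011011101000 walk d0:-→d1:-→d2:-→d3:-→d4:-→d5:-→d6:-→d7:-→d8:-→d9:-→d10:-→d11:-→d12:-→d13:-→d14:-→d15:-→d16:-→d17:-→d18:H5→d19:-→d20:-→d21:-→d22:-→d23:-→d24:H2→d25:-→d26:- -> H2
  del 199.13.186.0/24 (clear depth 24)
  add 160.0.0.0/8 -> H5 at depth 8
  add 199.13.176.0/20 -> H7 at depth 20
  add 160.118.159.128/25 -> H2 at depth 25
  add 131.2.78.91/32 -> H4 at depth 32
  lookup 199.13.177.6: bits 11000111000011011011 walk d0:-→d1:-→d2:-→d3:-→d4:-→d5:-→d6:-→d7:-→d8:-→d9:-→d10:-→d11:-→d12:-→d13:-→d14:-→d15:-→d16:-→d17:-→d18:H5→d19:-→d20:H7 -> H7
  add 0.0.0.0/0 -> H2 at depth 0
  del 131.2.78.91/32 (clear depth 32)
  add 131.2.64.0/20 -> H0 at depth 20
  add 160.118.159.213/32 -> H6 at depth 32
  lookup 199.13.186.40: bits 110001110000110110111010001010 walk d0:H2→d1:-→d2:-→d3:-→d4:-→d5:-→d6:-→d7:-→d8:-→d9:-→d10:-→d11:-→d12:-→d13:-→d14:-→d15:-→d16:-→d17:-→d18:H5→d19:-→d20:H7→d21:-→d22:-→d23:-→d24:-→d25:-→d26:-→d27:-→d28:-→d29:-→d30:H3 -> H3
  add 160.118.0.0/15 -> H7 at depth 15
  add 131.2.78.80/28 -> H6 at depth 28
  del 199.13.186.40/30 (clear depth 30)
  lookup 160.118.159.213: bits 10100000011101101001111111010101 walk d0:H2→d1:-→d2:-→d3:-→d4:-→d5:-→d6:-→d7:-→d8:H5→d9:-→d10:-→d11:-→d12:-→d13:-→d14:-→d15:H7→d16:-→d17:-→d18:-→d19:-→d20:-→d21:-→d22:-→d23:-→d24:-→d25:H2→d26:-→d27:-→d28:-→d29:-→d30:-→d31:-→d32:H6 -> H6
  add 160.118.128.0/19 -> H7 at depth 19
  add 160.118.144.0/20 -> H2 at depth 20
  lookup 131.2.64.1: bits 10000011000000100100 walk d0:H2→d1:-→d2:-→d3:-→d4:-→d5:-→d6:-→d7:-→d8:-→d9:-→d10:-→d11:-→d12:-→d13:-→d14:-→d15:-→d16:-→d17:-→d18:-→d19:-→d20:H0 -> H0
  lookup 199.13.179.41: bits 11000111000011011011 walk d0:H2→d1:-→d2:-→d3:-→d4:-→d5:-→d6:-→d7:-→d8:-→d9:-→d10:-→d11:-→d12:-→d13:-→d14:-→d15:-→d16:-→d17:-→d18:H5→d19:-→d20:H7 -> H7

== LOOKUPS ==
["H2","H5","H3","H3","H2","H5","H5","H2","H7","H3","H6","H0","H7"]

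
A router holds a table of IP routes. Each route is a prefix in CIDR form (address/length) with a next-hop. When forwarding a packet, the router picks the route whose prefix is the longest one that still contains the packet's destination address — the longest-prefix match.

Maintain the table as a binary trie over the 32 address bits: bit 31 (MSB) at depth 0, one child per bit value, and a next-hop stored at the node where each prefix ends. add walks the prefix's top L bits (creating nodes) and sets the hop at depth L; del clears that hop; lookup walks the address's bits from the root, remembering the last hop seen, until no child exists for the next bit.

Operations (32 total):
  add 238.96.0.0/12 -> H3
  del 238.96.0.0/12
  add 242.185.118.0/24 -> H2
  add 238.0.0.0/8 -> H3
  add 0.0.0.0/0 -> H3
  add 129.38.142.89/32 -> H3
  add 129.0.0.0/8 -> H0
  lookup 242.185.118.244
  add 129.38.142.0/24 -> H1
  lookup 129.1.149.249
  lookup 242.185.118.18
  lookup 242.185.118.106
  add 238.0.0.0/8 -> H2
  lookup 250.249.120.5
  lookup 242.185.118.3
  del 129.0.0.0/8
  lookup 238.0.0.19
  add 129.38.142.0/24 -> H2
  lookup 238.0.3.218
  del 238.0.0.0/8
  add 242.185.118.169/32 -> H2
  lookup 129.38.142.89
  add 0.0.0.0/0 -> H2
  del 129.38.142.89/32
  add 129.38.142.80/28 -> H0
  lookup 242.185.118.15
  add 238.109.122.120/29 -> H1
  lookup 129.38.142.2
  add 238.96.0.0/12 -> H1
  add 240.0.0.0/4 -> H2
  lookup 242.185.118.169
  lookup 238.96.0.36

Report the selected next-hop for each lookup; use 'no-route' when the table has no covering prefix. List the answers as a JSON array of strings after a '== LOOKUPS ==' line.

Apply in order:
  + 238.96.0.0/12 (H3) depth=12
  - 238.96.0.0/12 clear@12
  + 242.185.118.0/24 (H2) depth=24
  + 238.0.0.0/8 (H3) depth=8
  + 0.0.0.0/0 (H3) depth=0
  + 129.38.142.89/32 (H3) depth=32
  + 129.0.0.0/8 (H0) depth=8
  ? 242.185.118.244  path d0:H3→d1:-→d2:-→d3:-→d4:-→d5:-→d6:-→d7:-→d8:-→d9:-→d10:-→d11:-→d12:-→d13:-→d14:-→d15:-→d16:-→d17:-→d18:-→d19:-→d20:-→d21:-→d22:-→d23:-→d24:H2  best=H2
  + 129.38.142.0/24 (H1) depth=24
  ? 129.1.149.249  path d0:H3→d1:-→d2:-→d3:-→d4:-→d5:-→d6:-→d7:-→d8:H0→d9:-→d10:-  best=H0
  ? 242.185.118.18  path d0:H3→d1:-→d2:-→d3:-→d4:-→d5:-→d6:-→d7:-→d8:-→d9:-→d10:-→d11:-→d12:-→d13:-→d14:-→d15:-→d16:-→d17:-→d18:-→d19:-→d20:-→d21:-→d22:-→d23:-→d24:H2  best=H2
  ? 242.185.118.106  path d0:H3→d1:-→d2:-→d3:-→d4:-→d5:-→d6:-→d7:-→d8:-→d9:-→d10:-→d11:-→d12:-→d13:-→d14:-→d15:-→d16:-→d17:-→d18:-→d19:-→d20:-→d21:-→d22:-→d23:-→d24:H2  best=H2
  + 238.0.0.0/8 (H2) depth=8
  ? 250.249.120.5  path d0:H3→d1:-→d2:-→d3:-→d4:-  best=H3
  ? 242.185.118.3  path d0:H3→d1:-→d2:-→d3:-→d4:-→d5:-→d6:-→d7:-→d8:-→d9:-→d10:-→d11:-→d12:-→d13:-→d14:-→d15:-→d16:-→d17:-→d18:-→d19:-→d20:-→d21:-→d22:-→d23:-→d24:H2  best=H2
  - 129.0.0.0/8 clear@8
  ? 238.0.0.19  path d0:H3→d1:-→d2:-→d3:-→d4:-→d5:-→d6:-→d7:-→d8:H2→d9:-  best=H2
  + 129.38.142.0/24 (H2) depth=24
  ? 238.0.3.218  path d0:H3→d1:-→d2:-→d3:-→d4:-→d5:-→d6:-→d7:-→d8:H2→d9:-  best=H2
  - 238.0.0.0/8 clear@8
  + 242.185.118.169/32 (H2) depth=32
  ? 129.38.142.89  path d0:H3→d1:-→d2:-→d3:-→d4:-→d5:-→d6:-→d7:-→d8:-→d9:-→d10:-→d11:-→d12:-→d13:-→d14:-→d15:-→d16:-→d17:-→d18:-→d19:-→d20:-→d21:-→d22:-→d23:-→d24:H2→d25:-→d26:-→d27:-→d28:-→d29:-→d30:-→d31:-→d32:H3  best=H3
  + 0.0.0.0/0 (H2) depth=0
  - 129.38.142.89/32 clear@32
  + 129.38.142.80/28 (H0) depth=28
  ? 242.185.118.15  path d0:H2→d1:-→d2:-→d3:-→d4:-→d5:-→d6:-→d7:-→d8:-→d9:-→d10:-→d11:-→d12:-→d13:-→d14:-→d15:-→d16:-→d17:-→d18:-→d19:-→d20:-→d21:-→d22:-→d23:-→d24:H2  best=H2
  + 238.109.122.120/29 (H1) depth=29
  ? 129.38.142.2  path d0:H2→d1:-→d2:-→d3:-→d4:-→d5:-→d6:-→d7:-→d8:-→d9:-→d10:-→d11:-→d12:-→d13:-→d14:-→d15:-→d16:-→d17:-→d18:-→d19:-→d20:-→d21:-→d22:-→d23:-→d24:H2→d25:-  best=H2
  + 238.96.0.0/12 (H1) depth=12
  + 240.0.0.0/4 (H2) depth=4
  ? 242.185.118.169  path d0:H2→d1:-→d2:-→d3:-→d4:H2→d5:-→d6:-→d7:-→d8:-→d9:-→d10:-→d11:-→d12:-→d13:-→d14:-→d15:-→d16:-→d17:-→d18:-→d19:-→d20:-→d21:-→d22:-→d23:-→d24:H2→d25:-→d26:-→d27:-→d28:-→d29:-→d30:-→d31:-→d32:H2  best=H2
  ? 238.96.0.36  path d0:H2→d1:-→d2:-→d3:-→d4:-→d5:-→d6:-→d7:-→d8:-→d9:-→d10:-→d11:-→d12:H1  best=H1

== LOOKUPS ==
["H2","H0","H2","H2","H3","H2","H2","H2","H3","H2","H2","H2","H1"]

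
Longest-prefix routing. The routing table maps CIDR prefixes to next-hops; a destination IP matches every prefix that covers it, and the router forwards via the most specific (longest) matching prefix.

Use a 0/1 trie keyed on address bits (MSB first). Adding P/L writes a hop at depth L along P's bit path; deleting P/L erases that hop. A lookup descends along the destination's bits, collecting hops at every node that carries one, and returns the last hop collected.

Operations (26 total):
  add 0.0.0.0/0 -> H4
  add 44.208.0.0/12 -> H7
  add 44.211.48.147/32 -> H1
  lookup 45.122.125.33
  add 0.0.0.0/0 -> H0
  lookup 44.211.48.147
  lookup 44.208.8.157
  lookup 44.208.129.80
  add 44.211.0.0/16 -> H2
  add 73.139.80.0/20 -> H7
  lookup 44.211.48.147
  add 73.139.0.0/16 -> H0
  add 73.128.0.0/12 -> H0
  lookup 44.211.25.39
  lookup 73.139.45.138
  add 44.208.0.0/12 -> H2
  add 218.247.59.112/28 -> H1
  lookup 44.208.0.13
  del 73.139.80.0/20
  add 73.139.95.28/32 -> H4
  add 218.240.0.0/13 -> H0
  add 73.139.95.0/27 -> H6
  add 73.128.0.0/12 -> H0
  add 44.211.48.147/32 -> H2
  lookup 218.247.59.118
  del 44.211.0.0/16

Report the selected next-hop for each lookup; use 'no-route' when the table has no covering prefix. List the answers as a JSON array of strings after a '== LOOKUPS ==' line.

Process each operation:
  add 0.0.0.0/0 -> H4 at depth 0
  add 44.208.0.0/12 -> H7 at depth 12
  add 44.211.48.147/32 -> H1 at depth 32
  ? 45.122.125.33  path d0:H4→d1:-→d2:-→d3:-→d4:-→d5:-→d6:-→d7:-  best=H4
  add 0.0.0.0/0 -> H0 at depth 0
  ? 44.211.48.147  path d0:H0→d1:-→d2:-→d3:-→d4:-→d5:-→d6:-→d7:-→d8:-→d9:-→d10:-→d11:-→d12:H7→d13:-→d14:-→d15:-→d16:-→d17:-→d18:-→d19:-→d20:-→d21:-→d22:-→d23:-→d24:-→d25:-→d26:-→d27:-→d28:-→d29:-→d30:-→d31:-→d32:H1  best=H1
  ? 44.208.8.157  path d0:H0→d1:-→d2:-→d3:-→d4:-→d5:-→d6:-→d7:-→d8:-→d9:-→d10:-→d11:-→d12:H7→d13:-→d14:-  best=H7
  ? 44.208.129.80  path d0:H0→d1:-→d2:-→d3:-→d4:-→d5:-→d6:-→d7:-→d8:-→d9:-→d10:-→d11:-→d12:H7→d13:-→d14:-  best=H7
  add 44.211.0.0/16 -> H2 at depth 16
  add 73.139.80.0/20 -> H7 at depth 20
  ? 44.211.48.147  path d0:H0→d1:-→d2:-→d3:-→d4:-→d5:-→d6:-→d7:-→d8:-→d9:-→d10:-→d11:-→d12:H7→d13:-→d14:-→d15:-→d16:H2→d17:-→d18:-→d19:-→d20:-→d21:-→d22:-→d23:-→d24:-→d25:-→d26:-→d27:-→d28:-→d29:-→d30:-→d31:-→d32:H1  best=H1
  add 73.139.0.0/16 -> H0 at depth 16
  add 73.128.0.0/12 -> H0 at depth 12
  ? 44.211.25.39  path d0:H0→d1:-→d2:-→d3:-→d4:-→d5:-→d6:-→d7:-→d8:-→d9:-→d10:-→d11:-→d12:H7→d13:-→d14:-→d15:-→d16:H2→d17:-→d18:-  best=H2
  ? 73.139.45.138  path d0:H0→d1:-→d2:-→d3:-→d4:-→d5:-→d6:-→d7:-→d8:-→d9:-→d10:-→d11:-→d12:H0→d13:-→d14:-→d15:-→d16:H0→d17:-  best=H0
  add 44.208.0.0/12 -> H2 at depth 12
  add 218.247.59.112/28 -> H1 at depth 28
  ? 44.208.0.13  path d0:H0→d1:-→d2:-→d3:-→d4:-→d5:-→d6:-→d7:-→d8:-→d9:-→d10:-→d11:-→d12:H2→d13:-→d14:-  best=H2
  del 73.139.80.0/20 (clear depth 20)
  add 73.139.95.28/32 -> H4 at depth 32
  add 218.240.0.0/13 -> H0 at depth 13
  add 73.139.95.0/27 -> H6 at depth 27
  add 73.128.0.0/12 -> H0 at depth 12
  add 44.211.48.147/32 -> H2 at depth 32
  ? 218.247.59.118  path d0:H0→d1:-→d2:-→d3:-→d4:-→d5:-→d6:-→d7:-→d8:-→d9:-→d10:-→d11:-→d12:-→d13:H0→d14:-→d15:-→d16:-→d17:-→d18:-→d19:-→d20:-→d21:-→d22:-→d23:-→d24:-→d25:-→d26:-→d27:-→d28:H1  best=H1
  del 44.211.0.0/16 (clear depth 16)

== LOOKUPS ==
["H4","H1","H7","H7","H1","H2","H0","H2","H1"]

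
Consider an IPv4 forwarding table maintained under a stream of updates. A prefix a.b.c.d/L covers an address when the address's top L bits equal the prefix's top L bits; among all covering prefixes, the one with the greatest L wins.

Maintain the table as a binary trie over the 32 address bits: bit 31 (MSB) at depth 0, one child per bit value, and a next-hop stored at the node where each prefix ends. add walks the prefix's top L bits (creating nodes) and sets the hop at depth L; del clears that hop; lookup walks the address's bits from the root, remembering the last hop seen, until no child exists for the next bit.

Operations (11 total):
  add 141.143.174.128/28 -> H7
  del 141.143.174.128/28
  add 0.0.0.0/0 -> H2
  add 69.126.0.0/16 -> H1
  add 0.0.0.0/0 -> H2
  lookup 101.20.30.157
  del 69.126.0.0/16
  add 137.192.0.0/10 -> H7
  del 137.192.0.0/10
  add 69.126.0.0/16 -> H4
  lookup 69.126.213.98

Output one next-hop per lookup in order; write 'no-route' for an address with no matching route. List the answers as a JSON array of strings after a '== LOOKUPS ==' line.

Trace:
  add 141.143.174.128/28 -> H7 at depth 28
  - 141.143.174.128/28 clear@28
  add 0.0.0.0/0 -> H2 at depth 0
  add 69.126.0.0/16 -> H1 at depth 16
  add 0.0.0.0/0 -> H2 at depth 0
  lookup 101.20.30.157: bits 01 walk d0:H2→d1:-→d2:- -> H2
  - 69.126.0.0/16 clear@16
  add 137.192.0.0/10 -> H7 at depth 10
  - 137.192.0.0/10 clear@10
  add 69.126.0.0/16 -> H4 at depth 16
  lookup 69.126.213.98: bits 0100010101111110 walk d0:H2→d1:-→d2:-→d3:-→d4:-→d5:-→d6:-→d7:-→d8:-→d9:-→d10:-→d11:-→d12:-→d13:-→d14:-→d15:-→d16:H4 -> H4

== LOOKUPS ==
["H2","H4"]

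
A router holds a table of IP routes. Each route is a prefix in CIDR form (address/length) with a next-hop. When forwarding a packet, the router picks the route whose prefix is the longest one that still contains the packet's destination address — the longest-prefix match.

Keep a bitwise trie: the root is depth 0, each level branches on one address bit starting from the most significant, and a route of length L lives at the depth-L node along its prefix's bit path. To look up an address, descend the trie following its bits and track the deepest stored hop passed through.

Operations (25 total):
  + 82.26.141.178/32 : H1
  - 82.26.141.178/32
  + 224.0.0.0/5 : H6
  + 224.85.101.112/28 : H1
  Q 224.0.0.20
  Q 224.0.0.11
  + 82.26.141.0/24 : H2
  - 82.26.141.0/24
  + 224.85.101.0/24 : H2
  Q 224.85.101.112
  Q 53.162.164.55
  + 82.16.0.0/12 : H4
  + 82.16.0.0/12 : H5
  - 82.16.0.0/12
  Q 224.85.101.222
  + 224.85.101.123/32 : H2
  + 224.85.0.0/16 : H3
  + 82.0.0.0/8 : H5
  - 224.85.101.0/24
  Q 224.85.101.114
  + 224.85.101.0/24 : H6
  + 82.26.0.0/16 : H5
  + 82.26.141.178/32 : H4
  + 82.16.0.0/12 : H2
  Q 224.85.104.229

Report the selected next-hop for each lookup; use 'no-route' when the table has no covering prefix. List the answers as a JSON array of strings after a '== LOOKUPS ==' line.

Trace:
  + 82.26.141.178/32 (H1) depth=32
  - 82.26.141.178/32 clear@32
  + 224.0.0.0/5 (H6) depth=5
  + 224.85.101.112/28 (H1) depth=28
  Q 224.0.0.20: descend 111000000 ; hops seen [H6] ; pick H6
  Q 224.0.0.11: descend 111000000 ; hops seen [H6] ; pick H6
  + 82.26.141.0/24 (H2) depth=24
  - 82.26.141.0/24 clear@24
  + 224.85.101.0/24 (H2) depth=24
  Q 224.85.101.112: descend 1110000001010101011001010111 ; hops seen [H6,H2,H1] ; pick H1
  Q 53.162.164.55: descend 0 ; hops seen [∅] ; pick no-route
  + 82.16.0.0/12 (H4) depth=12
  + 82.16.0.0/12 (H5) depth=12
  - 82.16.0.0/12 clear@12
  Q 224.85.101.222: descend 111000000101010101100101 ; hops seen [H6,H2] ; pick H2
  + 224.85.101.123/32 (H2) depth=32
  + 224.85.0.0/16 (H3) depth=16
  + 82.0.0.0/8 (H5) depth=8
  - 224.85.101.0/24 clear@24
  Q 224.85.101.114: descend 1110000001010101011001010111 ; hops seen [H6,H3,H1] ; pick H1
  + 224.85.101.0/24 (H6) depth=24
  + 82.26.0.0/16 (H5) depth=16
  + 82.26.141.178/32 (H4) depth=32
  + 82.16.0.0/12 (H2) depth=12
  Q 224.85.104.229: descend 11100000010101010110 ; hops seen [H6,H3] ; pick H3

== LOOKUPS ==
["H6","H6","H1","no-route","H2","H1","H3"]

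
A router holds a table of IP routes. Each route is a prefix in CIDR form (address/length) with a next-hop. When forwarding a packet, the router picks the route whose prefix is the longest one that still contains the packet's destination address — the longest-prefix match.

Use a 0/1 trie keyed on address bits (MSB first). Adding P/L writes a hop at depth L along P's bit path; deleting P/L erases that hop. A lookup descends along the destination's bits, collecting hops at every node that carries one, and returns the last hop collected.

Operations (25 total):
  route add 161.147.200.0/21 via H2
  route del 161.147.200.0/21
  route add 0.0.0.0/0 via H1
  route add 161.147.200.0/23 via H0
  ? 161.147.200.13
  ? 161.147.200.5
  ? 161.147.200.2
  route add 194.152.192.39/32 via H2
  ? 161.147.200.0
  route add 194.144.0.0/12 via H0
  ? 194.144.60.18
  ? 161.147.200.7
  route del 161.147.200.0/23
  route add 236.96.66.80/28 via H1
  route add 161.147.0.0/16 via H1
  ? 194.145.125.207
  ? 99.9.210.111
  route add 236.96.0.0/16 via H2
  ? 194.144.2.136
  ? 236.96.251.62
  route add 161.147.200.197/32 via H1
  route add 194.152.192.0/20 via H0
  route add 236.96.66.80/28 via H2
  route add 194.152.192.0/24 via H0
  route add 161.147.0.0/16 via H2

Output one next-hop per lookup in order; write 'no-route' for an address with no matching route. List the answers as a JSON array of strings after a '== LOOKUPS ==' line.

Apply in order:
  + 161.147.200.0/21 (H2) depth=21
  - 161.147.200.0/21 clear@21
  + 0.0.0.0/0 (H1) depth=0
  + 161.147.200.0/23 (H0) depth=23
  Q 161.147.200.13: descend 10100001100100111100100 ; hops seen [H1,H0] ; pick H0
  Q 161.147.200.5: descend 10100001100100111100100 ; hops seen [H1,H0] ; pick H0
  Q 161.147.200.2: descend 10100001100100111100100 ; hops seen [H1,H0] ; pick H0
  + 194.152.192.39/32 (H2) depth=32
  Q 161.147.200.0: descend 10100001100100111100100 ; hops seen [H1,H0] ; pick H0
  + 194.144.0.0/12 (H0) depth=12
  Q 194.144.60.18: descend 110000101001 ; hops seen [H1,H0] ; pick H0
  Q 161.147.200.7: descend 10100001100100111100100 ; hops seen [H1,H0] ; pick H0
  - 161.147.200.0/23 clear@23
  + 236.96.66.80/28 (H1) depth=28
  + 161.147.0.0/16 (H1) depth=16
  Q 194.145.125.207: descend 110000101001 ; hops seen [H1,H0] ; pick H0
  Q 99.9.210.111: descend ε ; hops seen [H1] ; pick H1
  + 236.96.0.0/16 (H2) depth=16
  Q 194.144.2.136: descend 110000101001 ; hops seen [H1,H0] ; pick H0
  Q 236.96.251.62: descend 1110110001100000 ; hops seen [H1,H2] ; pick H2
  + 161.147.200.197/32 (H1) depth=32
  + 194.152.192.0/20 (H0) depth=20
  + 236.96.66.80/28 (H2) depth=28
  + 194.152.192.0/24 (H0) depth=24
  + 161.147.0.0/16 (H2) depth=16

== LOOKUPS ==
["H0","H0","H0","H0","H0","H0","H0","H1","H0","H2"]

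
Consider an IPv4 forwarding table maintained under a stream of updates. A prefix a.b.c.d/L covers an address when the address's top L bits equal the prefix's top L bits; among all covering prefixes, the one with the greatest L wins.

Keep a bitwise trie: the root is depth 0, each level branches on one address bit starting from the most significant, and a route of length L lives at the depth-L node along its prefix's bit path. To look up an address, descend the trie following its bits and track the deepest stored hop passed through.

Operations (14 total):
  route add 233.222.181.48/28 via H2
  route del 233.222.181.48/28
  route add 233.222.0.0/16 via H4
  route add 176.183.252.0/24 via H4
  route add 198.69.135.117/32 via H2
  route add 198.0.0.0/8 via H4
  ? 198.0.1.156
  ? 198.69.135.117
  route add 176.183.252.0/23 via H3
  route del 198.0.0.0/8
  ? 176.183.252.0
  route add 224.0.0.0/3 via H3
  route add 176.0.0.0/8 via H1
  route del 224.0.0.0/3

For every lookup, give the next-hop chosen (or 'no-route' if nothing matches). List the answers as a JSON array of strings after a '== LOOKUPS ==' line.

Process each operation:
  add 233.222.181.48/28 -> H2 at depth 28
  del 233.222.181.48/28 (clear depth 28)
  add 233.222.0.0/16 -> H4 at depth 16
  add 176.183.252.0/24 -> H4 at depth 24
  add 198.69.135.117/32 -> H2 at depth 32
  add 198.0.0.0/8 -> H4 at depth 8
  lookup 198.0.1.156: bits 110001100 walk d0:-→d1:-→d2:-→d3:-→d4:-→d5:-→d6:-→d7:-→d8:H4→d9:- -> H4
  lookup 198.69.135.117: bits 11000110010001011000011101110101 walk d0:-→d1:-→d2:-→d3:-→d4:-→d5:-→d6:-→d7:-→d8:H4→d9:-→d10:-→d11:-→d12:-→d13:-→d14:-→d15:-→d16:-→d17:-→d18:-→d19:-→d20:-→d21:-→d22:-→d23:-→d24:-→d25:-→d26:-→d27:-→d28:-→d29:-→d30:-→d31:-→d32:H2 -> H2
  add 176.183.252.0/23 -> H3 at depth 23
  del 198.0.0.0/8 (clear depth 8)
  lookup 176.183.252.0: bits 101100001011011111111100 walk d0:-→d1:-→d2:-→d3:-→d4:-→d5:-→d6:-→d7:-→d8:-→d9:-→d10:-→d11:-→d12:-→d13:-→d14:-→d15:-→d16:-→d17:-→d18:-→d19:-→d20:-→d21:-→d22:-→d23:H3→d24:H4 -> H4
  add 224.0.0.0/3 -> H3 at depth 3
  add 176.0.0.0/8 -> H1 at depth 8
  del 224.0.0.0/3 (clear depth 3)

== LOOKUPS ==
["H4","H2","H4"]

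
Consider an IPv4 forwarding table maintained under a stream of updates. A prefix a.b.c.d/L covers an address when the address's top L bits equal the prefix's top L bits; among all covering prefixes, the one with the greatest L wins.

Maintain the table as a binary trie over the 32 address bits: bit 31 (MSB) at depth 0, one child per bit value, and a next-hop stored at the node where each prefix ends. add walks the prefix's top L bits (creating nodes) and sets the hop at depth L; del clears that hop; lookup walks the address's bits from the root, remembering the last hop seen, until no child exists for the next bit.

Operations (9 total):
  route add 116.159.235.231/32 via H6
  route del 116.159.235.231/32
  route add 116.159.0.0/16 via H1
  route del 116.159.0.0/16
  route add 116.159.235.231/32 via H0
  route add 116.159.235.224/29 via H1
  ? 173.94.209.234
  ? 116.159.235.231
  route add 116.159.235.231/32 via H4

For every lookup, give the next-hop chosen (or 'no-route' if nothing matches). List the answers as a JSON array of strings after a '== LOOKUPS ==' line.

Process each operation:
  + 116.159.235.231/32 (H6) depth=32
  del 116.159.235.231/32 (clear depth 32)
  + 116.159.0.0/16 (H1) depth=16
  del 116.159.0.0/16 (clear depth 16)
  + 116.159.235.231/32 (H0) depth=32
  + 116.159.235.224/29 (H1) depth=29
  lookup 173.94.209.234: bits ε walk d0:- -> no-route
  lookup 116.159.235.231: bits 01110100100111111110101111100111 walk d0:-→d1:-→d2:-→d3:-→d4:-→d5:-→d6:-→d7:-→d8:-→d9:-→d10:-→d11:-→d12:-→d13:-→d14:-→d15:-→d16:-→d17:-→d18:-→d19:-→d20:-→d21:-→d22:-→d23:-→d24:-→d25:-→d26:-→d27:-→d28:-→d29:H1→d30:-→d31:-→d32:H0 -> H0
  + 116.159.235.231/32 (H4) depth=32

== LOOKUPS ==
["no-route","H0"]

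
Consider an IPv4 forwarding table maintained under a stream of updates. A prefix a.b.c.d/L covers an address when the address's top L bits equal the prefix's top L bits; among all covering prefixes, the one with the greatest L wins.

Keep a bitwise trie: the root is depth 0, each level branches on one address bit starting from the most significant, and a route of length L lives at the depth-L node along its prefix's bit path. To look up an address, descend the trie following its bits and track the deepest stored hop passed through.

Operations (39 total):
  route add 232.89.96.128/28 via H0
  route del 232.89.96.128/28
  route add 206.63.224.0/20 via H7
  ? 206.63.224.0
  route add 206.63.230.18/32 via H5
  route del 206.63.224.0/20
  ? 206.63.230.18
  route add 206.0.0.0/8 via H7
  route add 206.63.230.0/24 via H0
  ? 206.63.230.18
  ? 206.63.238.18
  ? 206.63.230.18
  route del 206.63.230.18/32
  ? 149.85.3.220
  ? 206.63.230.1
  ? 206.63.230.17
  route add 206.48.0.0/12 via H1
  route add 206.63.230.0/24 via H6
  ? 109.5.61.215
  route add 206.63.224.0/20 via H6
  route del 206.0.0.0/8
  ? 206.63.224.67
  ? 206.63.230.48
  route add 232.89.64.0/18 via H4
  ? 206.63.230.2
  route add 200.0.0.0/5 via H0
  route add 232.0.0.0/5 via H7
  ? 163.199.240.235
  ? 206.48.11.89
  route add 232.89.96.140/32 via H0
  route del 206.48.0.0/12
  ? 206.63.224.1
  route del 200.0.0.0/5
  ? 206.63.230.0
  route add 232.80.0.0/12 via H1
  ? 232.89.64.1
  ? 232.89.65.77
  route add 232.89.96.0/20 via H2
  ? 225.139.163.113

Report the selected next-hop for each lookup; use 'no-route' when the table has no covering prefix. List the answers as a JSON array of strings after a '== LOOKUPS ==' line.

Trace:
  + 232.89.96.128/28 (H0) depth=28
  - 232.89.96.128/28 clear@28
  + 206.63.224.0/20 (H7) depth=20
  ? 206.63.224.0  path d0:-→d1:-→d2:-→d3:-→d4:-→d5:-→d6:-→d7:-→d8:-→d9:-→d10:-→d11:-→d12:-→d13:-→d14:-→d15:-→d16:-→d17:-→d18:-→d19:-→d20:H7  best=H7
  + 206.63.230.18/32 (H5) depth=32
  - 206.63.224.0/20 clear@20
  ? 206.63.230.18  path d0:-→d1:-→d2:-→d3:-→d4:-→d5:-→d6:-→d7:-→d8:-→d9:-→d10:-→d11:-→d12:-→d13:-→d14:-→d15:-→d16:-→d17:-→d18:-→d19:-→d20:-→d21:-→d22:-→d23:-→d24:-→d25:-→d26:-→d27:-→d28:-→d29:-→d30:-→d31:-→d32:H5  best=H5
  + 206.0.0.0/8 (H7) depth=8
  + 206.63.230.0/24 (H0) depth=24
  ? 206.63.230.18  path d0:-→d1:-→d2:-→d3:-→d4:-→d5:-→d6:-→d7:-→d8:H7→d9:-→d10:-→d11:-→d12:-→d13:-→d14:-→d15:-→d16:-→d17:-→d18:-→d19:-→d20:-→d21:-→d22:-→d23:-→d24:H0→d25:-→d26:-→d27:-→d28:-→d29:-→d30:-→d31:-→d32:H5  best=H5
  ? 206.63.238.18  path d0:-→d1:-→d2:-→d3:-→d4:-→d5:-→d6:-→d7:-→d8:H7→d9:-→d10:-→d11:-→d12:-→d13:-→d14:-→d15:-→d16:-→d17:-→d18:-→d19:-→d20:-  best=H7
  ? 206.63.230.18  path d0:-→d1:-→d2:-→d3:-→d4:-→d5:-→d6:-→d7:-→d8:H7→d9:-→d10:-→d11:-→d12:-→d13:-→d14:-→d15:-→d16:-→d17:-→d18:-→d19:-→d20:-→d21:-→d22:-→d23:-→d24:H0→d25:-→d26:-→d27:-→d28:-→d29:-→d30:-→d31:-→d32:H5  best=H5
  - 206.63.230.18/32 clear@32
  ? 149.85.3.220  path d0:-→d1:-  best=no-route
  ? 206.63.230.1  path d0:-→d1:-→d2:-→d3:-→d4:-→d5:-→d6:-→d7:-→d8:H7→d9:-→d10:-→d11:-→d12:-→d13:-→d14:-→d15:-→d16:-→d17:-→d18:-→d19:-→d20:-→d21:-→d22:-→d23:-→d24:H0→d25:-→d26:-→d27:-  best=H0
  ? 206.63.230.17  path d0:-→d1:-→d2:-→d3:-→d4:-→d5:-→d6:-→d7:-→d8:H7→d9:-→d10:-→d11:-→d12:-→d13:-→d14:-→d15:-→d16:-→d17:-→d18:-→d19:-→d20:-→d21:-→d22:-→d23:-→d24:H0→d25:-→d26:-→d27:-→d28:-→d29:-→d30:-  best=H0
  + 206.48.0.0/12 (H1) depth=12
  + 206.63.230.0/24 (H6) depth=24
  ? 109.5.61.215  path d0:-  best=no-route
  + 206.63.224.0/20 (H6) depth=20
  - 206.0.0.0/8 clear@8
  ? 206.63.224.67  path d0:-→d1:-→d2:-→d3:-→d4:-→d5:-→d6:-→d7:-→d8:-→d9:-→d10:-→d11:-→d12:H1→d13:-→d14:-→d15:-→d16:-→d17:-→d18:-→d19:-→d20:H6→d21:-  best=H6
  ? 206.63.230.48  path d0:-→d1:-→d2:-→d3:-→d4:-→d5:-→d6:-→d7:-→d8:-→d9:-→d10:-→d11:-→d12:H1→d13:-→d14:-→d15:-→d16:-→d17:-→d18:-→d19:-→d20:H6→d21:-→d22:-→d23:-→d24:H6→d25:-→d26:-  best=H6
  + 232.89.64.0/18 (H4) depth=18
  ? 206.63.230.2  path d0:-→d1:-→d2:-→d3:-→d4:-→d5:-→d6:-→d7:-→d8:-→d9:-→d10:-→d11:-→d12:H1→d13:-→d14:-→d15:-→d16:-→d17:-→d18:-→d19:-→d20:H6→d21:-→d22:-→d23:-→d24:H6→d25:-→d26:-→d27:-  best=H6
  + 200.0.0.0/5 (H0) depth=5
  + 232.0.0.0/5 (H7) depth=5
  ? 163.199.240.235  path d0:-→d1:-  best=no-route
  ? 206.48.11.89  path d0:-→d1:-→d2:-→d3:-→d4:-→d5:H0→d6:-→d7:-→d8:-→d9:-→d10:-→d11:-→d12:H1  best=H1
  + 232.89.96.140/32 (H0) depth=32
  - 206.48.0.0/12 clear@12
  ? 206.63.224.1  path d0:-→d1:-→d2:-→d3:-→d4:-→d5:H0→d6:-→d7:-→d8:-→d9:-→d10:-→d11:-→d12:-→d13:-→d14:-→d15:-→d16:-→d17:-→d18:-→d19:-→d20:H6→d21:-  best=H6
  - 200.0.0.0/5 clear@5
  ? 206.63.230.0  path d0:-→d1:-→d2:-→d3:-→d4:-→d5:-→d6:-→d7:-→d8:-→d9:-→d10:-→d11:-→d12:-→d13:-→d14:-→d15:-→d16:-→d17:-→d18:-→d19:-→d20:H6→d21:-→d22:-→d23:-→d24:H6→d25:-→d26:-→d27:-  best=H6
  + 232.80.0.0/12 (H1) depth=12
  ? 232.89.64.1  path d0:-→d1:-→d2:-→d3:-→d4:-→d5:H7→d6:-→d7:-→d8:-→d9:-→d10:-→d11:-→d12:H1→d13:-→d14:-→d15:-→d16:-→d17:-→d18:H4  best=H4
  ? 232.89.65.77  path d0:-→d1:-→d2:-→d3:-→d4:-→d5:H7→d6:-→d7:-→d8:-→d9:-→d10:-→d11:-→d12:H1→d13:-→d14:-→d15:-→d16:-→d17:-→d18:H4  best=H4
  + 232.89.96.0/20 (H2) depth=20
  ? 225.139.163.113  path d0:-→d1:-→d2:-→d3:-→d4:-  best=no-route

== LOOKUPS ==
["H7","H5","H5","H7","H5","no-route","H0","H0","no-route","H6","H6","H6","no-route","H1","H6","H6","H4","H4","no-route"]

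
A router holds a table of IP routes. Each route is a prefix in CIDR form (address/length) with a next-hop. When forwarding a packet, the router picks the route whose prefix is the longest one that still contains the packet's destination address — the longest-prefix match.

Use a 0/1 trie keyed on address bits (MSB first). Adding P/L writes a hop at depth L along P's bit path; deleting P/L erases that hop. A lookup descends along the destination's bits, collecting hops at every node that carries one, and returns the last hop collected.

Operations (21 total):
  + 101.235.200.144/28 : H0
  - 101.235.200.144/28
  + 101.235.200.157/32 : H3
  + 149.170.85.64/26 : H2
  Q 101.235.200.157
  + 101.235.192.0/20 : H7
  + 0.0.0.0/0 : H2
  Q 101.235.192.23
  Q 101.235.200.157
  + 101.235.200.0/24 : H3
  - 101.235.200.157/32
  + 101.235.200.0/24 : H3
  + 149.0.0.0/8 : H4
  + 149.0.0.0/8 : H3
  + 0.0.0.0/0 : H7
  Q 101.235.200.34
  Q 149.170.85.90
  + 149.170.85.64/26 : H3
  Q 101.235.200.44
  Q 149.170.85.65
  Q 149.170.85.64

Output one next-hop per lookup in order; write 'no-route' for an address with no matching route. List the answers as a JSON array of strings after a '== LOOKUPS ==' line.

Trace:
  + 101.235.200.144/28 (H0) depth=28
  del 101.235.200.144/28 (clear depth 28)
  + 101.235.200.157/32 (H3) depth=32
  + 149.170.85.64/26 (H2) depth=26
  ? 101.235.200.157  path d0:-→d1:-→d2:-→d3:-→d4:-→d5:-→d6:-→d7:-→d8:-→d9:-→d10:-→d11:-→d12:-→d13:-→d14:-→d15:-→d16:-→d17:-→d18:-→d19:-→d20:-→d21:-→d22:-→d23:-→d24:-→d25:-→d26:-→d27:-→d28:-→d29:-→d30:-→d31:-→d32:H3  best=H3
  + 101.235.192.0/20 (H7) depth=20
  + 0.0.0.0/0 (H2) depth=0
  ? 101.235.192.23  path d0:H2→d1:-→d2:-→d3:-→d4:-→d5:-→d6:-→d7:-→d8:-→d9:-→d10:-→d11:-→d12:-→d13:-→d14:-→d15:-→d16:-→d17:-→d18:-→d19:-→d20:H7  best=H7
  ? 101.235.200.157  path d0:H2→d1:-→d2:-→d3:-→d4:-→d5:-→d6:-→d7:-→d8:-→d9:-→d10:-→d11:-→d12:-→d13:-→d14:-→d15:-→d16:-→d17:-→d18:-→d19:-→d20:H7→d21:-→d22:-→d23:-→d24:-→d25:-→d26:-→d27:-→d28:-→d29:-→d30:-→d31:-→d32:H3  best=H3
  + 101.235.200.0/24 (H3) depth=24
  del 101.235.200.157/32 (clear depth 32)
  + 101.235.200.0/24 (H3) depth=24
  + 149.0.0.0/8 (H4) depth=8
  + 149.0.0.0/8 (H3) depth=8
  + 0.0.0.0/0 (H7) depth=0
  ? 101.235.200.34  path d0:H7→d1:-→d2:-→d3:-→d4:-→d5:-→d6:-→d7:-→d8:-→d9:-→d10:-→d11:-→d12:-→d13:-→d14:-→d15:-→d16:-→d17:-→d18:-→d19:-→d20:H7→d21:-→d22:-→d23:-→d24:H3  best=H3
  ? 149.170.85.90  path d0:H7→d1:-→d2:-→d3:-→d4:-→d5:-→d6:-→d7:-→d8:H3→d9:-→d10:-→d11:-→d12:-→d13:-→d14:-→d15:-→d16:-→d17:-→d18:-→d19:-→d20:-→d21:-→d22:-→d23:-→d24:-→d25:-→d26:H2  best=H2
  + 149.170.85.64/26 (H3) depth=26
  ? 101.235.200.44  path d0:H7→d1:-→d2:-→d3:-→d4:-→d5:-→d6:-→d7:-→d8:-→d9:-→d10:-→d11:-→d12:-→d13:-→d14:-→d15:-→d16:-→d17:-→d18:-→d19:-→d20:H7→d21:-→d22:-→d23:-→d24:H3  best=H3
  ? 149.170.85.65  path d0:H7→d1:-→d2:-→d3:-→d4:-→d5:-→d6:-→d7:-→d8:H3→d9:-→d10:-→d11:-→d12:-→d13:-→d14:-→d15:-→d16:-→d17:-→d18:-→d19:-→d20:-→d21:-→d22:-→d23:-→d24:-→d25:-→d26:H3  best=H3
  ? 149.170.85.64  path d0:H7→d1:-→d2:-→d3:-→d4:-→d5:-→d6:-→d7:-→d8:H3→d9:-→d10:-→d11:-→d12:-→d13:-→d14:-→d15:-→d16:-→d17:-→d18:-→d19:-→d20:-→d21:-→d22:-→d23:-→d24:-→d25:-→d26:H3  best=H3

== LOOKUPS ==
["H3","H7","H3","H3","H2","H3","H3","H3"]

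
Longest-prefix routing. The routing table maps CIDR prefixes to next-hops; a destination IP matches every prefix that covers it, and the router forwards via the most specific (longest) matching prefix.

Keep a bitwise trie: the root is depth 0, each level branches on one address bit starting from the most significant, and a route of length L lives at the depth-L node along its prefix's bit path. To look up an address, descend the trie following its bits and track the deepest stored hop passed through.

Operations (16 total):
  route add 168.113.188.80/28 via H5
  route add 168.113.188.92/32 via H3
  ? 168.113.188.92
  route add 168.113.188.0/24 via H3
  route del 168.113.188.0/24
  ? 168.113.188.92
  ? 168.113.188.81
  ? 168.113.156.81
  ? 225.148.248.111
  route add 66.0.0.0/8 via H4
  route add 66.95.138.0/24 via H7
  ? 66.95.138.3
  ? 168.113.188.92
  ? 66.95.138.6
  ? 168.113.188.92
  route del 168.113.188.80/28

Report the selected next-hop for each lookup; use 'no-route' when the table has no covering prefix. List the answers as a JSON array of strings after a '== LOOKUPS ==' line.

Apply in order:
  + 168.113.188.80/28 (H5) depth=28
  + 168.113.188.92/32 (H3) depth=32
  ? 168.113.188.92  path d0:-→d1:-→d2:-→d3:-→d4:-→d5:-→d6:-→d7:-→d8:-→d9:-→d10:-→d11:-→d12:-→d13:-→d14:-→d15:-→d16:-→d17:-→d18:-→d19:-→d20:-→d21:-→d22:-→d23:-→d24:-→d25:-→d26:-→d27:-→d28:H5→d29:-→d30:-→d31:-→d32:H3  best=H3
  + 168.113.188.0/24 (H3) depth=24
  - 168.113.188.0/24 clear@24
  ? 168.113.188.92  path d0:-→d1:-→d2:-→d3:-→d4:-→d5:-→d6:-→d7:-→d8:-→d9:-→d10:-→d11:-→d12:-→d13:-→d14:-→d15:-→d16:-→d17:-→d18:-→d19:-→d20:-→d21:-→d22:-→d23:-→d24:-→d25:-→d26:-→d27:-→d28:H5→d29:-→d30:-→d31:-→d32:H3  best=H3
  ? 168.113.188.81  path d0:-→d1:-→d2:-→d3:-→d4:-→d5:-→d6:-→d7:-→d8:-→d9:-→d10:-→d11:-→d12:-→d13:-→d14:-→d15:-→d16:-→d17:-→d18:-→d19:-→d20:-→d21:-→d22:-→d23:-→d24:-→d25:-→d26:-→d27:-→d28:H5  best=H5
  ? 168.113.156.81  path d0:-→d1:-→d2:-→d3:-→d4:-→d5:-→d6:-→d7:-→d8:-→d9:-→d10:-→d11:-→d12:-→d13:-→d14:-→d15:-→d16:-→d17:-→d18:-  best=no-route
  ? 225.148.248.111  path d0:-→d1:-  best=no-route
  + 66.0.0.0/8 (H4) depth=8
  + 66.95.138.0/24 (H7) depth=24
  ? 66.95.138.3  path d0:-→d1:-→d2:-→d3:-→d4:-→d5:-→d6:-→d7:-→d8:H4→d9:-→d10:-→d11:-→d12:-→d13:-→d14:-→d15:-→d16:-→d17:-→d18:-→d19:-→d20:-→d21:-→d22:-→d23:-→d24:H7  best=H7
  ? 168.113.188.92  path d0:-→d1:-→d2:-→d3:-→d4:-→d5:-→d6:-→d7:-→d8:-→d9:-→d10:-→d11:-→d12:-→d13:-→d14:-→d15:-→d16:-→d17:-→d18:-→d19:-→d20:-→d21:-→d22:-→d23:-→d24:-→d25:-→d26:-→d27:-→d28:H5→d29:-→d30:-→d31:-→d32:H3  best=H3
  ? 66.95.138.6  path d0:-→d1:-→d2:-→d3:-→d4:-→d5:-→d6:-→d7:-→d8:H4→d9:-→d10:-→d11:-→d12:-→d13:-→d14:-→d15:-→d16:-→d17:-→d18:-→d19:-→d20:-→d21:-→d22:-→d23:-→d24:H7  best=H7
  ? 168.113.188.92  path d0:-→d1:-→d2:-→d3:-→d4:-→d5:-→d6:-→d7:-→d8:-→d9:-→d10:-→d11:-→d12:-→d13:-→d14:-→d15:-→d16:-→d17:-→d18:-→d19:-→d20:-→d21:-→d22:-→d23:-→d24:-→d25:-→d26:-→d27:-→d28:H5→d29:-→d30:-→d31:-→d32:H3  best=H3
  - 168.113.188.80/28 clear@28

== LOOKUPS ==
["H3","H3","H5","no-route","no-route","H7","H3","H7","H3"]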